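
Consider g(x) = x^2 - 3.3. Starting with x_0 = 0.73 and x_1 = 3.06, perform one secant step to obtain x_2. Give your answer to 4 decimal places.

1.4601

g(0.73) = -2.767100, g(3.06) = 6.063600
x_2 = 3.060000 − 6.063600·(3.060000 − 0.730000) / (6.063600 − (-2.767100)) = 3.060000 − (14.128188)/(8.830700) = 1.460106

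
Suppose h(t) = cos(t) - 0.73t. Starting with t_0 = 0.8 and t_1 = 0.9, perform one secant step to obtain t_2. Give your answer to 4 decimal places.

h(0.8) = 0.112707, h(0.9) = -0.035390
t_2 = 0.900000 − (-0.035390)·(0.900000 − 0.800000) / (-0.035390 − 0.112707) = 0.900000 − (-0.003539)/(-0.148097) = 0.876103

0.8761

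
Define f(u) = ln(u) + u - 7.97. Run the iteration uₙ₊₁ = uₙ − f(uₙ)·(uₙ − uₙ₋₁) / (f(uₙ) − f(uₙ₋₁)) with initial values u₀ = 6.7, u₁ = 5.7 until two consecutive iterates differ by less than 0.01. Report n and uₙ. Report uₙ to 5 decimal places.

f(6.7) = 0.6321075, f(5.7) = -0.5295338
u₂ = 5.7000000 − (-0.5295338)·(-1.0000000)/(-1.1616414) = 6.1558497;  |Δ| = 0.4558497
f(6.1558497) = 0.0032525
u₃ = 6.1558497 − 0.0032525·(0.4558497)/(0.5327863) = 6.1530669;  |Δ| = 0.0027828
|u₃ − u₂| = 0.0027828 < 0.01

n = 3, uₙ = 6.15307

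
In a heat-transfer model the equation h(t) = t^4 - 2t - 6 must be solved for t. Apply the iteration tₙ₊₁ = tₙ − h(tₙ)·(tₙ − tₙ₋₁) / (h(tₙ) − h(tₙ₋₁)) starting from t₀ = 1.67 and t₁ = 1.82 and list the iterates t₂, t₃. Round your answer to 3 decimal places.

1.751, 1.756

h(1.67) = -1.56204, h(1.82) = 1.33199
t₂ = 1.82000 − 1.33199·(1.82000 − 1.67000) / (1.33199 − (-1.56204)) = 1.82000 − (0.19980)/(2.89403) = 1.75096
h(1.75096) = -0.10238
t₃ = 1.75096 − (-0.10238)·(1.75096 − 1.82000) / (-0.10238 − 1.33199) = 1.75096 − (0.00707)/(-1.43438) = 1.75589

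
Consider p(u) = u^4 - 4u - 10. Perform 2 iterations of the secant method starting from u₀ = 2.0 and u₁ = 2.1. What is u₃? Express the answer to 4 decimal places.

2.0674

p(2.0) = -2.000000, p(2.1) = 1.048100
u₂ = 2.100000 − 1.048100·(2.100000 − 2.000000) / (1.048100 − (-2.000000)) = 2.100000 − (0.104810)/(3.048100) = 2.065615
p(2.065615) = -0.057185
u₃ = 2.065615 − (-0.057185)·(2.065615 − 2.100000) / (-0.057185 − 1.048100) = 2.065615 − (0.001966)/(-1.105285) = 2.067394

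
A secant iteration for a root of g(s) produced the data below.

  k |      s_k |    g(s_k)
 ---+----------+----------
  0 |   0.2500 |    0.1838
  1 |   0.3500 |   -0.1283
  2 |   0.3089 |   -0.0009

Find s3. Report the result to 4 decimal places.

s3 = 0.3089 − (-0.0009)·(0.3089 − 0.3500) / (-0.0009 − (-0.1283))
   = 0.3089 − (0.000037)/(0.127400) = 0.308610

0.3086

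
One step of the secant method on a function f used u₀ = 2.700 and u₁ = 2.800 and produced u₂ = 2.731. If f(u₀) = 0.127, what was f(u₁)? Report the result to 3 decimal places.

The secant line through (2.700, 0.127) and (2.800, f(u₁)) crosses zero at u₂ = 2.731.
So (2.700, 0.127), (2.800, f(u₁)), (2.731, 0) are collinear:
f(u₁) = 0.127 · (2.800 − 2.731) / (2.700 − 2.731) = 0.127 · (0.06900)/(-0.03100) = -0.28268

-0.283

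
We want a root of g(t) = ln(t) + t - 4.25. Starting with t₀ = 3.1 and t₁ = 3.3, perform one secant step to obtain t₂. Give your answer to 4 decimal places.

g(3.1) = -0.018598, g(3.3) = 0.243922
t₂ = 3.300000 − 0.243922·(3.300000 − 3.100000) / (0.243922 − (-0.018598)) = 3.300000 − (0.048784)/(0.262520) = 3.114169

3.1142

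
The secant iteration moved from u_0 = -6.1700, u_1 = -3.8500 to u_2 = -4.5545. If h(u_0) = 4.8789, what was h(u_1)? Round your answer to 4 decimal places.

The secant line through (-6.1700, 4.8789) and (-3.8500, h(u_1)) crosses zero at u_2 = -4.5545.
So (-6.1700, 4.8789), (-3.8500, h(u_1)), (-4.5545, 0) are collinear:
h(u_1) = 4.8789 · (-3.8500 − (-4.5545)) / (-6.1700 − (-4.5545)) = 4.8789 · (0.704500)/(-1.615500) = -2.127629

-2.1276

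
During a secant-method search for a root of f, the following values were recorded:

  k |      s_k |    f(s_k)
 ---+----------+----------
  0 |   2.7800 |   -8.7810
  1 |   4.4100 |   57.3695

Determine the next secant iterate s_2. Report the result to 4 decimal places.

2.9964

s_2 = 4.4100 − 57.3695·(4.4100 − 2.7800) / (57.3695 − (-8.7810))
   = 4.4100 − (93.512285)/(66.150500) = 2.996371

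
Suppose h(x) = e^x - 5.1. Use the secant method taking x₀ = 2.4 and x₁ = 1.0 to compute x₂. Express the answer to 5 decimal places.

1.40150

h(2.4) = 5.9231764, h(1.0) = -2.3817182
x₂ = 1.0000000 − (-2.3817182)·(1.0000000 − 2.4000000) / (-2.3817182 − 5.9231764) = 1.0000000 − (3.3344054)/(-8.3048946) = 1.4014988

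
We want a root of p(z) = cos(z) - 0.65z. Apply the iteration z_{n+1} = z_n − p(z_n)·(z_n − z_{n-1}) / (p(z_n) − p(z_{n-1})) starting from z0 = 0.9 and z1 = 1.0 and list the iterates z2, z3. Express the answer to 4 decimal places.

p(0.9) = 0.036610, p(1.0) = -0.109698
z2 = 1.000000 − (-0.109698)·(1.000000 − 0.900000) / (-0.109698 − 0.036610) = 1.000000 − (-0.010970)/(-0.146308) = 0.925023
p(0.925023) = 0.000552
z3 = 0.925023 − 0.000552·(0.925023 − 1.000000) / (0.000552 − (-0.109698)) = 0.925023 − (-0.000041)/(0.110250) = 0.925398

0.9250, 0.9254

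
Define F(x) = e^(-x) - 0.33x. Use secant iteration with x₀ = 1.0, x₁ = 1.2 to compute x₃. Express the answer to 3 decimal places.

1.055

F(1.0) = 0.03788, F(1.2) = -0.09481
x₂ = 1.20000 − (-0.09481)·(1.20000 − 1.00000) / (-0.09481 − 0.03788) = 1.20000 − (-0.01896)/(-0.13269) = 1.05710
F(1.05710) = -0.00138
x₃ = 1.05710 − (-0.00138)·(1.05710 − 1.20000) / (-0.00138 − (-0.09481)) = 1.05710 − (0.00020)/(0.09343) = 1.05499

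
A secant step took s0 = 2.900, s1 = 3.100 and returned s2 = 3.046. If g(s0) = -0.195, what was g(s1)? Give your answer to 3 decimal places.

0.072

The secant line through (2.900, -0.195) and (3.100, g(s1)) crosses zero at s2 = 3.046.
So (2.900, -0.195), (3.100, g(s1)), (3.046, 0) are collinear:
g(s1) = -0.195 · (3.100 − 3.046) / (2.900 − 3.046) = -0.195 · (0.05400)/(-0.14600) = 0.07212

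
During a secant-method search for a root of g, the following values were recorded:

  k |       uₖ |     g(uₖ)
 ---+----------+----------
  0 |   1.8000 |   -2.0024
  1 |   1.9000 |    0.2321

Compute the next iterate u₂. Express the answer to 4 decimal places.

u₂ = 1.9000 − 0.2321·(1.9000 − 1.8000) / (0.2321 − (-2.0024))
   = 1.9000 − (0.023210)/(2.234500) = 1.889613

1.8896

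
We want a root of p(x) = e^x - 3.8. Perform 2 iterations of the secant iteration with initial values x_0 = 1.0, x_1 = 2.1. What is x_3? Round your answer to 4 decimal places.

1.2955

p(1.0) = -1.081718, p(2.1) = 4.366170
x_2 = 2.100000 − 4.366170·(2.100000 − 1.000000) / (4.366170 − (-1.081718)) = 2.100000 − (4.802787)/(5.447888) = 1.218413
p(1.218413) = -0.418183
x_3 = 1.218413 − (-0.418183)·(1.218413 − 2.100000) / (-0.418183 − 4.366170) = 1.218413 − (0.368665)/(-4.784353) = 1.295469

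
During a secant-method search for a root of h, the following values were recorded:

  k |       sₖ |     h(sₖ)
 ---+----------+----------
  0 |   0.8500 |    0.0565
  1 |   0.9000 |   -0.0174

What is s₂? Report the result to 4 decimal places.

s₂ = 0.9000 − (-0.0174)·(0.9000 − 0.8500) / (-0.0174 − 0.0565)
   = 0.9000 − (-0.000870)/(-0.073900) = 0.888227

0.8882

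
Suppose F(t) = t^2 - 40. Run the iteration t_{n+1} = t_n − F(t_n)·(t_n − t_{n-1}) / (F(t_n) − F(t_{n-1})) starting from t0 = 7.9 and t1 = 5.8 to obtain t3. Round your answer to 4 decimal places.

F(7.9) = 22.410000, F(5.8) = -6.360000
t2 = 5.800000 − (-6.360000)·(5.800000 − 7.900000) / (-6.360000 − 22.410000) = 5.800000 − (13.356000)/(-28.770000) = 6.264234
F(6.264234) = -0.759378
t3 = 6.264234 − (-0.759378)·(6.264234 − 5.800000) / (-0.759378 − (-6.360000)) = 6.264234 − (-0.352529)/(5.600622) = 6.327178

6.3272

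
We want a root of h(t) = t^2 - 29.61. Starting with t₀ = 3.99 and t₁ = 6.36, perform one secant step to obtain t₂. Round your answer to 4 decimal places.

h(3.99) = -13.689900, h(6.36) = 10.839600
t₂ = 6.360000 − 10.839600·(6.360000 − 3.990000) / (10.839600 − (-13.689900)) = 6.360000 − (25.689852)/(24.529500) = 5.312696

5.3127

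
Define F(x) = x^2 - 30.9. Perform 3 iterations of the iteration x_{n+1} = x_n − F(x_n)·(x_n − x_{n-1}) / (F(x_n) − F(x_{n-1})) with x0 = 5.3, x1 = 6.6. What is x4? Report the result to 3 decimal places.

F(5.3) = -2.81000, F(6.6) = 12.66000
x2 = 6.60000 − 12.66000·(6.60000 − 5.30000) / (12.66000 − (-2.81000)) = 6.60000 − (16.45800)/(15.47000) = 5.53613
F(5.53613) = -0.25122
x3 = 5.53613 − (-0.25122)·(5.53613 − 6.60000) / (-0.25122 − 12.66000) = 5.53613 − (0.26726)/(-12.91122) = 5.55683
F(5.55683) = -0.02159
x4 = 5.55683 − (-0.02159)·(5.55683 − 5.53613) / (-0.02159 − (-0.25122)) = 5.55683 − (-0.00045)/(0.22962) = 5.55878

5.559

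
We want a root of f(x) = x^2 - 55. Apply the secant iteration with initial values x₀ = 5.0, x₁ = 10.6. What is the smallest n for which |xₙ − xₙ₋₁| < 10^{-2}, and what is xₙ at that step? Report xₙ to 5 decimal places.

f(5.0) = -30.0000000, f(10.6) = 57.3600000
x₂ = 10.6000000 − 57.3600000·(5.6000000)/(87.3600000) = 6.9230769;  |Δ| = 3.6769231
f(6.9230769) = -7.0710059
x₃ = 6.9230769 − (-7.0710059)·(-3.6769231)/(-64.4310059) = 7.3266023;  |Δ| = 0.4035254
f(7.3266023) = -1.3208990
x₄ = 7.3266023 − (-1.3208990)·(0.4035254)/(5.7501069) = 7.4192990;  |Δ| = 0.0926968
f(7.4192990) = 0.0459982
x₅ = 7.4192990 − 0.0459982·(0.0926968)/(1.3668972) = 7.4161796;  |Δ| = 0.0031194
|x₅ − x₄| = 0.0031194 < 10^{-2}

n = 5, xₙ = 7.41618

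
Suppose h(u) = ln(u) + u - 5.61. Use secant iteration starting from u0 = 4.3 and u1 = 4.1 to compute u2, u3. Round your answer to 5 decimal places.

h(4.3) = 0.1486150, h(4.1) = -0.0990130
u2 = 4.1000000 − (-0.0990130)·(4.1000000 − 4.3000000) / (-0.0990130 − 0.1486150) = 4.1000000 − (0.0198026)/(-0.2476280) = 4.1799692
h(4.1799692) = 0.0002730
u3 = 4.1799692 − 0.0002730·(4.1799692 − 4.1000000) / (0.0002730 − (-0.0990130)) = 4.1799692 − (0.0000218)/(0.0992860) = 4.1797493

4.17997, 4.17975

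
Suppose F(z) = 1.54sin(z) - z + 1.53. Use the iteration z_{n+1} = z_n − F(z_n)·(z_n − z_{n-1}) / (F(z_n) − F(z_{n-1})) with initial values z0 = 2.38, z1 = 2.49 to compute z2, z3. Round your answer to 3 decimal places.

2.478, 2.478

F(2.38) = 0.21272, F(2.49) = -0.02606
z2 = 2.49000 − (-0.02606)·(2.49000 − 2.38000) / (-0.02606 − 0.21272) = 2.49000 − (-0.00287)/(-0.23878) = 2.47799
F(2.47799) = 0.00058
z3 = 2.47799 − 0.00058·(2.47799 − 2.49000) / (0.00058 − (-0.02606)) = 2.47799 − (-0.00001)/(0.02664) = 2.47825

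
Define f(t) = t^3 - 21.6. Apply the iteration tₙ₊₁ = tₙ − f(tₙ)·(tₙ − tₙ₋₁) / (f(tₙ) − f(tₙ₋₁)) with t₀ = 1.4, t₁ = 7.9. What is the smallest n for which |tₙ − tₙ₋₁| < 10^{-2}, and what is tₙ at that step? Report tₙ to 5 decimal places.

f(1.4) = -18.8560000, f(7.9) = 471.4390000
t₂ = 7.9000000 − 471.4390000·(6.5000000)/(490.2950000) = 1.6499801;  |Δ| = 6.2500199
f(1.6499801) = -17.1080374
t₃ = 1.6499801 − (-17.1080374)·(-6.2500199)/(-488.5470374) = 1.8688446;  |Δ| = 0.2188644
f(1.8688446) = -15.0729109
t₄ = 1.8688446 − (-15.0729109)·(0.2188644)/(2.0351265) = 3.4898368;  |Δ| = 1.6209922
f(3.4898368) = 20.9025857
t₅ = 3.4898368 − 20.9025857·(1.6209922)/(35.9754966) = 2.5480033;  |Δ| = 0.9418335
f(2.5480033) = -5.0575459
t₆ = 2.5480033 − (-5.0575459)·(-0.9418335)/(-25.9601316) = 2.7314910;  |Δ| = 0.1834878
f(2.7314910) = -1.2202276
t₇ = 2.7314910 − (-1.2202276)·(0.1834878)/(3.8373184) = 2.7898382;  |Δ| = 0.0583472
f(2.7898382) = 0.1138615
t₈ = 2.7898382 − 0.1138615·(0.0583472)/(1.3340891) = 2.7848584;  |Δ| = 0.0049798
|t₈ − t₇| = 0.0049798 < 10^{-2}

n = 8, tₙ = 2.78486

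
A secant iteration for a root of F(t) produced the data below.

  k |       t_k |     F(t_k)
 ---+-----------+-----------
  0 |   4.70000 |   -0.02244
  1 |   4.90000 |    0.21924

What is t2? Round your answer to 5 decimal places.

4.71857

t2 = 4.90000 − 0.21924·(4.90000 − 4.70000) / (0.21924 − (-0.02244))
   = 4.90000 − (0.0438480)/(0.2416800) = 4.7185700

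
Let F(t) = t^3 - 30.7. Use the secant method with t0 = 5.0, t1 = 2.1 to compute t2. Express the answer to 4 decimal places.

2.6372

F(5.0) = 94.300000, F(2.1) = -21.439000
t2 = 2.100000 − (-21.439000)·(2.100000 − 5.000000) / (-21.439000 − 94.300000) = 2.100000 − (62.173100)/(-115.739000) = 2.637184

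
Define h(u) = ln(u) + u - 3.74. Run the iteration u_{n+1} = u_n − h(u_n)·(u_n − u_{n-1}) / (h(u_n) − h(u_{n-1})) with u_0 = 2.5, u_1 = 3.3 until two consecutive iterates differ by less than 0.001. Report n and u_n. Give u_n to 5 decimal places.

h(2.5) = -0.3237093, h(3.3) = 0.7539225
u_2 = 3.3000000 − 0.7539225·(0.8000000)/(1.0776317) = 2.7403116;  |Δ| = 0.5596884
h(2.7403116) = 0.0083832
u_3 = 2.7403116 − 0.0083832·(-0.5596884)/(-0.7455392) = 2.7340182;  |Δ| = 0.0062934
h(2.7340182) = -0.0002094
u_4 = 2.7340182 − (-0.0002094)·(-0.0062934)/(-0.0085927) = 2.7341716;  |Δ| = 0.0001534
|u_4 − u_3| = 0.0001534 < 0.001

n = 4, u_n = 2.73417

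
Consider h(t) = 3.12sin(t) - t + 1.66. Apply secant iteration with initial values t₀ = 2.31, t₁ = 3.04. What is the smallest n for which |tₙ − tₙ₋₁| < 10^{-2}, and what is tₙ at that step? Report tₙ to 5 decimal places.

h(2.31) = 1.6556965, h(3.04) = -1.0635759
t₂ = 3.0400000 − (-1.0635759)·(0.7300000)/(-2.7192724) = 2.7544786;  |Δ| = 0.2855214
h(2.7544786) = 0.0833762
t₃ = 2.7544786 − 0.0833762·(-0.2855214)/(1.1469521) = 2.7752342;  |Δ| = 0.0207556
h(2.7752342) = 0.0024056
t₄ = 2.7752342 − 0.0024056·(0.0207556)/(-0.0809706) = 2.7758509;  |Δ| = 0.0006166
|t₄ − t₃| = 0.0006166 < 10^{-2}

n = 4, tₙ = 2.77585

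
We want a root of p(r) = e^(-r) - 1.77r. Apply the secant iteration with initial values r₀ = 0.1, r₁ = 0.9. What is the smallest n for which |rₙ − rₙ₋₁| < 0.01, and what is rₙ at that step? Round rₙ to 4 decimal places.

n = 4, rₙ = 0.3846

p(0.1) = 0.727837, p(0.9) = -1.186430
r₂ = 0.900000 − (-1.186430)·(0.800000)/(-1.914268) = 0.404174;  |Δ| = 0.495826
p(0.404174) = -0.047859
r₃ = 0.404174 − (-0.047859)·(-0.495826)/(1.138571) = 0.383332;  |Δ| = 0.020842
p(0.383332) = 0.003089
r₄ = 0.383332 − 0.003089·(-0.020842)/(0.050949) = 0.384596;  |Δ| = 0.001264
|r₄ − r₃| = 0.001264 < 0.01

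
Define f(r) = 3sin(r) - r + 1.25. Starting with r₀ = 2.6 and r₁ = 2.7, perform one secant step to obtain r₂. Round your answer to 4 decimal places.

f(2.6) = 0.196504, f(2.7) = -0.167860
r₂ = 2.700000 − (-0.167860)·(2.700000 − 2.600000) / (-0.167860 − 0.196504) = 2.700000 − (-0.016786)/(-0.364364) = 2.653931

2.6539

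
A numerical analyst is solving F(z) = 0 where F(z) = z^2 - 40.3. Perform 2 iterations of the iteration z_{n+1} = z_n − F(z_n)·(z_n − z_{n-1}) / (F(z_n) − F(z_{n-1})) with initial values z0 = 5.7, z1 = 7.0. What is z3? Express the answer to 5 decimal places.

F(5.7) = -7.8100000, F(7.0) = 8.7000000
z2 = 7.0000000 − 8.7000000·(7.0000000 − 5.7000000) / (8.7000000 − (-7.8100000)) = 7.0000000 − (11.3100000)/(16.5100000) = 6.3149606
F(6.3149606) = -0.4212722
z3 = 6.3149606 − (-0.4212722)·(6.3149606 − 7.0000000) / (-0.4212722 − 8.7000000) = 6.3149606 − (0.2885881)/(-9.1212722) = 6.3465996

6.34660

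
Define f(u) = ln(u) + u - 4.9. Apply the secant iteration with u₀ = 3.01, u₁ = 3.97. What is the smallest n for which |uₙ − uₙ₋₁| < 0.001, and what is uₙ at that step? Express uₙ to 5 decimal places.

f(3.01) = -0.7880599, f(3.97) = 0.4487661
u₂ = 3.9700000 − 0.4487661·(0.9600000)/(1.2368260) = 3.6216766;  |Δ| = 0.3483234
f(3.6216766) = 0.0086137
u₃ = 3.6216766 − 0.0086137·(-0.3483234)/(-0.4401524) = 3.6148600;  |Δ| = 0.0068166
f(3.6148600) = -0.0000869
u₄ = 3.6148600 − (-0.0000869)·(-0.0068166)/(-0.0087005) = 3.6149281;  |Δ| = 0.0000681
|u₄ − u₃| = 0.0000681 < 0.001

n = 4, uₙ = 3.61493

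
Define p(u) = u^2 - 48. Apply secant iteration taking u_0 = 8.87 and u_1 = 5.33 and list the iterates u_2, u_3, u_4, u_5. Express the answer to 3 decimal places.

6.710, 6.957, 6.928, 6.928

p(8.87) = 30.67690, p(5.33) = -19.59110
u_2 = 5.33000 − (-19.59110)·(5.33000 − 8.87000) / (-19.59110 − 30.67690) = 5.33000 − (69.35249)/(-50.26800) = 6.70965
p(6.70965) = -2.98053
u_3 = 6.70965 − (-2.98053)·(6.70965 − 5.33000) / (-2.98053 − (-19.59110)) = 6.70965 − (-4.11210)/(16.61057) = 6.95721
p(6.95721) = 0.40283
u_4 = 6.95721 − 0.40283·(6.95721 − 6.70965) / (0.40283 − (-2.98053)) = 6.95721 − (0.09972)/(3.38336) = 6.92774
p(6.92774) = -0.00643
u_5 = 6.92774 − (-0.00643)·(6.92774 − 6.95721) / (-0.00643 − 0.40283) = 6.92774 − (0.00019)/(-0.40926) = 6.92820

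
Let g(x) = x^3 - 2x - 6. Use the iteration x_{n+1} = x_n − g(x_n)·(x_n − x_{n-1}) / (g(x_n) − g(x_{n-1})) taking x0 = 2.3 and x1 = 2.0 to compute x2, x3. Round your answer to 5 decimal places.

g(2.3) = 1.5670000, g(2.0) = -2.0000000
x2 = 2.0000000 − (-2.0000000)·(2.0000000 − 2.3000000) / (-2.0000000 − 1.5670000) = 2.0000000 − (0.6000000)/(-3.5670000) = 2.1682086
g(2.1682086) = -0.1433901
x3 = 2.1682086 − (-0.1433901)·(2.1682086 − 2.0000000) / (-0.1433901 − (-2.0000000)) = 2.1682086 − (-0.0241195)/(1.8566099) = 2.1811997

2.16821, 2.18120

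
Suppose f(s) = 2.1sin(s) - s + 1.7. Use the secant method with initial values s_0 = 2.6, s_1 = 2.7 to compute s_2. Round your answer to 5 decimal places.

2.66404

f(2.6) = 0.1825529, f(2.7) = -0.1025023
s_2 = 2.7000000 − (-0.1025023)·(2.7000000 − 2.6000000) / (-0.1025023 − 0.1825529) = 2.7000000 − (-0.0102502)/(-0.2850551) = 2.6640413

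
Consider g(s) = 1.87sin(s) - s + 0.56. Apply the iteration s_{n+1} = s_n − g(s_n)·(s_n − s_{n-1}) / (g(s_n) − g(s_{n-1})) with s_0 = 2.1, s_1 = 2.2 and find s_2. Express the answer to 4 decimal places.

g(2.1) = 0.074202, g(2.2) = -0.128112
s_2 = 2.200000 − (-0.128112)·(2.200000 − 2.100000) / (-0.128112 − 0.074202) = 2.200000 − (-0.012811)/(-0.202313) = 2.136677

2.1367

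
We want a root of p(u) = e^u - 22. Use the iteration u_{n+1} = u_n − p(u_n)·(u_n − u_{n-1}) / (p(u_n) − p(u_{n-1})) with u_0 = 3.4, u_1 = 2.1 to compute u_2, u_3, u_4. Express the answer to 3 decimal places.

2.925, 3.190, 3.083

p(3.4) = 7.96410, p(2.1) = -13.83383
u_2 = 2.10000 − (-13.83383)·(2.10000 − 3.40000) / (-13.83383 − 7.96410) = 2.10000 − (17.98398)/(-21.79793) = 2.92503
p(2.92503) = -3.36519
u_3 = 2.92503 − (-3.36519)·(2.92503 − 2.10000) / (-3.36519 − (-13.83383)) = 2.92503 − (-2.77639)/(10.46864) = 3.19024
p(3.19024) = 2.29429
u_4 = 3.19024 − 2.29429·(3.19024 − 2.92503) / (2.29429 − (-3.36519)) = 3.19024 − (0.60847)/(5.65947) = 3.08273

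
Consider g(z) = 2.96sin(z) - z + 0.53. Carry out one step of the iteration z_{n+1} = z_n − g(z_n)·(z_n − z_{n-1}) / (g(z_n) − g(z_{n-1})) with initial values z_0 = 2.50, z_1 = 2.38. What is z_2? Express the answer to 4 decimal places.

g(2.50) = -0.198522, g(2.38) = 0.192622
z_2 = 2.380000 − 0.192622·(2.380000 − 2.500000) / (0.192622 − (-0.198522)) = 2.380000 − (-0.023115)/(0.391144) = 2.439095

2.4391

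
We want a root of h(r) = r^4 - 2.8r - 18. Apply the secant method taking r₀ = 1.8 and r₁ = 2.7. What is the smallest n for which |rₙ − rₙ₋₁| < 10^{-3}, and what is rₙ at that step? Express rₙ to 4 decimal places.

n = 6, rₙ = 2.2182

h(1.8) = -12.542400, h(2.7) = 27.584100
r₂ = 2.700000 − 27.584100·(0.900000)/(40.126500) = 2.081314;  |Δ| = 0.618686
h(2.081314) = -5.062588
r₃ = 2.081314 − (-5.062588)·(-0.618686)/(-32.646688) = 2.177255;  |Δ| = 0.095941
h(2.177255) = -1.624542
r₄ = 2.177255 − (-1.624542)·(0.095941)/(3.438046) = 2.222589;  |Δ| = 0.045334
h(2.222589) = 0.179383
r₅ = 2.222589 − 0.179383·(0.045334)/(1.803925) = 2.218081;  |Δ| = 0.004508
h(2.218081) = -0.005374
r₆ = 2.218081 − (-0.005374)·(-0.004508)/(-0.184757) = 2.218212;  |Δ| = 0.000131
|r₆ − r₅| = 0.000131 < 10^{-3}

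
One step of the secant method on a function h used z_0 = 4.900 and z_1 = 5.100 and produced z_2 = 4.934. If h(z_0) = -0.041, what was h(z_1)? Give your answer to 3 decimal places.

The secant line through (4.900, -0.041) and (5.100, h(z_1)) crosses zero at z_2 = 4.934.
So (4.900, -0.041), (5.100, h(z_1)), (4.934, 0) are collinear:
h(z_1) = -0.041 · (5.100 − 4.934) / (4.900 − 4.934) = -0.041 · (0.16600)/(-0.03400) = 0.20018

0.200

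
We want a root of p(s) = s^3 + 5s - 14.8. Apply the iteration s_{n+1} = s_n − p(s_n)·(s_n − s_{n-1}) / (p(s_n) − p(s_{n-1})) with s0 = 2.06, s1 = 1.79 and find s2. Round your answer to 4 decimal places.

p(2.06) = 4.241816, p(1.79) = -0.114661
s2 = 1.790000 − (-0.114661)·(1.790000 − 2.060000) / (-0.114661 − 4.241816) = 1.790000 − (0.030958)/(-4.356477) = 1.797106

1.7971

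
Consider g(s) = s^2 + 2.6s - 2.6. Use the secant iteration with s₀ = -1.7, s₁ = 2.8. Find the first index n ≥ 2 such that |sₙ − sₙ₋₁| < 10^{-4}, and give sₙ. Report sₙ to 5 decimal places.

n = 8, sₙ = 0.77123

g(-1.7) = -4.1300000, g(2.8) = 12.5200000
s₂ = 2.8000000 − 12.5200000·(4.5000000)/(16.6500000) = -0.5837838;  |Δ| = 3.3837838
g(-0.5837838) = -3.7770343
s₃ = -0.5837838 − (-3.7770343)·(-3.3837838)/(-16.2970343) = 0.2004489;  |Δ| = 0.7842327
g(0.2004489) = -2.0386530
s₄ = 0.2004489 − (-2.0386530)·(0.7842327)/(1.7383813) = 1.1201426;  |Δ| = 0.9196937
g(1.1201426) = 1.5670904
s₅ = 1.1201426 − 1.5670904·(0.9196937)/(3.6057434) = 0.7204350;  |Δ| = 0.3997076
g(0.7204350) = -0.2078424
s₆ = 0.7204350 − (-0.2078424)·(-0.3997076)/(-1.7749328) = 0.7672403;  |Δ| = 0.0468053
g(0.7672403) = -0.0165177
s₇ = 0.7672403 − (-0.0165177)·(0.0468053)/(0.1913247) = 0.7712811;  |Δ| = 0.0040409
g(0.7712811) = 0.0002055
s₈ = 0.7712811 − 0.0002055·(0.0040409)/(0.0167232) = 0.7712315;  |Δ| = 0.0000496
|s₈ − s₇| = 0.0000496 < 10^{-4}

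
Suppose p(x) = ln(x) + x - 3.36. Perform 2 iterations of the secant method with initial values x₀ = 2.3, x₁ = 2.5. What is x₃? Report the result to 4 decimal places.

p(2.3) = -0.227091, p(2.5) = 0.056291
x₂ = 2.500000 − 0.056291·(2.500000 − 2.300000) / (0.056291 − (-0.227091)) = 2.500000 − (0.011258)/(0.283382) = 2.460272
p(2.460272) = 0.000544
x₃ = 2.460272 − 0.000544·(2.460272 − 2.500000) / (0.000544 − 0.056291) = 2.460272 − (-0.000022)/(-0.055747) = 2.459884

2.4599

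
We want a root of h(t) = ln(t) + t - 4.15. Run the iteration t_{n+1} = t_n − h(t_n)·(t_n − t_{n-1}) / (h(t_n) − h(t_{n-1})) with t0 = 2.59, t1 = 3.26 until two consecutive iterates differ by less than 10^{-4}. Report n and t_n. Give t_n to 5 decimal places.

n = 4, t_n = 3.03860

h(2.59) = -0.6083421, h(3.26) = 0.2917272
t2 = 3.2600000 − 0.2917272·(0.6700000)/(0.9000693) = 3.0428420;  |Δ| = 0.2171580
h(3.0428420) = 0.0056340
t3 = 3.0428420 − 0.0056340·(-0.2171580)/(-0.2860932) = 3.0385656;  |Δ| = 0.0042765
h(3.0385656) = -0.0000489
t4 = 3.0385656 − (-0.0000489)·(-0.0042765)/(-0.0056829) = 3.0386024;  |Δ| = 0.0000368
|t4 − t3| = 0.0000368 < 10^{-4}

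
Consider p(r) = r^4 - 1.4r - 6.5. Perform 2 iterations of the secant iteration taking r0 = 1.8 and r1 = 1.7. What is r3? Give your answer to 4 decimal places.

p(1.8) = 1.477600, p(1.7) = -0.527900
r2 = 1.700000 − (-0.527900)·(1.700000 − 1.800000) / (-0.527900 − 1.477600) = 1.700000 − (0.052790)/(-2.005500) = 1.726323
p(1.726323) = -0.035321
r3 = 1.726323 − (-0.035321)·(1.726323 − 1.700000) / (-0.035321 − (-0.527900)) = 1.726323 − (-0.000930)/(0.492579) = 1.728210

1.7282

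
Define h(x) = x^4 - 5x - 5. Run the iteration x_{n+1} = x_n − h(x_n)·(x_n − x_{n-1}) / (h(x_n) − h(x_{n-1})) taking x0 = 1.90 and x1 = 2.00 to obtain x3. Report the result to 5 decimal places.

h(1.90) = -1.4679000, h(2.00) = 1.0000000
x2 = 2.0000000 − 1.0000000·(2.0000000 − 1.9000000) / (1.0000000 − (-1.4679000)) = 2.0000000 − (0.1000000)/(2.4679000) = 1.9594797
h(1.9594797) = -0.0551717
x3 = 1.9594797 − (-0.0551717)·(1.9594797 − 2.0000000) / (-0.0551717 − 1.0000000) = 1.9594797 − (0.0022356)/(-1.0551717) = 1.9615984

1.96160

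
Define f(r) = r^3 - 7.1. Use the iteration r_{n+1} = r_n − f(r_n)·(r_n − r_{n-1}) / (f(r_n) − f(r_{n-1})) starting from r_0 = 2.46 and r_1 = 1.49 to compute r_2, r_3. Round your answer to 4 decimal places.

1.8077, 1.9535

f(2.46) = 7.786936, f(1.49) = -3.792051
r_2 = 1.490000 − (-3.792051)·(1.490000 − 2.460000) / (-3.792051 − 7.786936) = 1.490000 − (3.678289)/(-11.578987) = 1.807669
f(1.807669) = -1.193136
r_3 = 1.807669 − (-1.193136)·(1.807669 − 1.490000) / (-1.193136 − (-3.792051)) = 1.807669 − (-0.379023)/(2.598915) = 1.953508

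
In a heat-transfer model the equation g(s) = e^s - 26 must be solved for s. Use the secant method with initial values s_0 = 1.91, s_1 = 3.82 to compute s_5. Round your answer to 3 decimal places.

3.257

g(1.91) = -19.24691, g(3.82) = 19.60421
s_2 = 3.82000 − 19.60421·(3.82000 − 1.91000) / (19.60421 − (-19.24691)) = 3.82000 − (37.44404)/(38.85112) = 2.85622
g(2.85622) = -8.60440
s_3 = 2.85622 − (-8.60440)·(2.85622 − 3.82000) / (-8.60440 − 19.60421) = 2.85622 − (8.29277)/(-28.20861) = 3.15020
g(3.15020) = -2.65933
s_4 = 3.15020 − (-2.65933)·(3.15020 − 2.85622) / (-2.65933 − (-8.60440)) = 3.15020 − (-0.78179)/(5.94507) = 3.28170
g(3.28170) = 0.62098
s_5 = 3.28170 − 0.62098·(3.28170 − 3.15020) / (0.62098 − (-2.65933)) = 3.28170 − (0.08166)/(3.28030) = 3.25681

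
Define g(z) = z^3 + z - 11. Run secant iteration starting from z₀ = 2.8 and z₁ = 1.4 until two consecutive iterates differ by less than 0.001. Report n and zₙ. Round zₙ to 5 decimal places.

g(2.8) = 13.7520000, g(1.4) = -6.8560000
z₂ = 1.4000000 − (-6.8560000)·(-1.4000000)/(-20.6080000) = 1.8657609;  |Δ| = 0.4657609
g(1.8657609) = -2.6394068
z₃ = 1.8657609 − (-2.6394068)·(0.4657609)/(4.2165932) = 2.1573072;  |Δ| = 0.2915464
g(2.1573072) = 1.1973602
z₄ = 2.1573072 − 1.1973602·(0.2915464)/(3.8367670) = 2.0663228;  |Δ| = 0.0909844
g(2.0663228) = -0.1111193
z₅ = 2.0663228 − (-0.1111193)·(-0.0909844)/(-1.3084794) = 2.0740494;  |Δ| = 0.0077266
g(2.0740494) = -0.0040513
z₆ = 2.0740494 − (-0.0040513)·(0.0077266)/(0.1070680) = 2.0743418;  |Δ| = 0.0002924
|z₆ − z₅| = 0.0002924 < 0.001

n = 6, zₙ = 2.07434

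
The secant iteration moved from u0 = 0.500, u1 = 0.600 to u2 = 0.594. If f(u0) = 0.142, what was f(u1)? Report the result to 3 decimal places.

The secant line through (0.500, 0.142) and (0.600, f(u1)) crosses zero at u2 = 0.594.
So (0.500, 0.142), (0.600, f(u1)), (0.594, 0) are collinear:
f(u1) = 0.142 · (0.600 − 0.594) / (0.500 − 0.594) = 0.142 · (0.00600)/(-0.09400) = -0.00906

-0.009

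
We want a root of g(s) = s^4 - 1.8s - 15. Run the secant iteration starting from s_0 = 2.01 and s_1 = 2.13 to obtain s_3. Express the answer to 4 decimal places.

2.0807

g(2.01) = -2.295592, g(2.13) = 1.749462
s_2 = 2.130000 − 1.749462·(2.130000 − 2.010000) / (1.749462 − (-2.295592)) = 2.130000 − (0.209935)/(4.045054) = 2.078101
g(2.078101) = -0.091117
s_3 = 2.078101 − (-0.091117)·(2.078101 − 2.130000) / (-0.091117 − 1.749462) = 2.078101 − (0.004729)/(-1.840578) = 2.080670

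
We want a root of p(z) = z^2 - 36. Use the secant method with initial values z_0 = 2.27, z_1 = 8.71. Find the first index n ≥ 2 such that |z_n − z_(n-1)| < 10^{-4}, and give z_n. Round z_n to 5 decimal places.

p(2.27) = -30.8471000, p(8.71) = 39.8641000
z_2 = 8.7100000 − 39.8641000·(6.4400000)/(70.7112000) = 5.0793898;  |Δ| = 3.6306102
p(5.0793898) = -10.1997993
z_3 = 5.0793898 − (-10.1997993)·(-3.6306102)/(-50.0638993) = 5.8190744;  |Δ| = 0.7396846
p(5.8190744) = -2.1383731
z_4 = 5.8190744 − (-2.1383731)·(0.7396846)/(8.0614261) = 6.0152831;  |Δ| = 0.1962087
p(6.0152831) = 0.1836304
z_5 = 6.0152831 − 0.1836304·(0.1962087)/(2.3220035) = 5.9997663;  |Δ| = 0.0155167
p(5.9997663) = -0.0028037
z_6 = 5.9997663 − (-0.0028037)·(-0.0155167)/(-0.1864341) = 5.9999997;  |Δ| = 0.0002334
p(5.9999997) = -0.0000036
z_7 = 5.9999997 − (-0.0000036)·(0.0002334)/(0.0028002) = 6.0000000;  |Δ| = 0.0000003
|z_7 − z_6| = 0.0000003 < 10^{-4}

n = 7, z_n = 6.00000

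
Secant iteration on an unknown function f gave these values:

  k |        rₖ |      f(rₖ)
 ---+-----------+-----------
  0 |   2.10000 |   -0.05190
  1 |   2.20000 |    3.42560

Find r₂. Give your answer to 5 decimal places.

r₂ = 2.20000 − 3.42560·(2.20000 − 2.10000) / (3.42560 − (-0.05190))
   = 2.20000 − (0.3425600)/(3.4775000) = 2.1014925

2.10149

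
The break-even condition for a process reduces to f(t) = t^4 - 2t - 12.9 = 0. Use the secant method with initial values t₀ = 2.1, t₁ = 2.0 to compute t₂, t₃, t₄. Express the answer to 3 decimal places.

2.028, 2.029, 2.029

f(2.1) = 2.34810, f(2.0) = -0.90000
t₂ = 2.00000 − (-0.90000)·(2.00000 − 2.10000) / (-0.90000 − 2.34810) = 2.00000 − (0.09000)/(-3.24810) = 2.02771
f(2.02771) = -0.05015
t₃ = 2.02771 − (-0.05015)·(2.02771 − 2.00000) / (-0.05015 − (-0.90000)) = 2.02771 − (-0.00139)/(0.84985) = 2.02934
f(2.02934) = 0.00117
t₄ = 2.02934 − 0.00117·(2.02934 − 2.02771) / (0.00117 − (-0.05015)) = 2.02934 − (0.00000)/(0.05132) = 2.02931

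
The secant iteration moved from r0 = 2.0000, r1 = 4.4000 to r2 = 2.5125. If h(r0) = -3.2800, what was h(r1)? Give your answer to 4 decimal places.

12.0800

The secant line through (2.0000, -3.2800) and (4.4000, h(r1)) crosses zero at r2 = 2.5125.
So (2.0000, -3.2800), (4.4000, h(r1)), (2.5125, 0) are collinear:
h(r1) = -3.2800 · (4.4000 − 2.5125) / (2.0000 − 2.5125) = -3.2800 · (1.887500)/(-0.512500) = 12.080000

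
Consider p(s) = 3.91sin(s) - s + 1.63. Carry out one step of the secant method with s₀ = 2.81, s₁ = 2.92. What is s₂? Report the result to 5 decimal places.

2.82952

p(2.81) = 0.0928979, p(2.92) = -0.4306461
s₂ = 2.9200000 − (-0.4306461)·(2.9200000 − 2.8100000) / (-0.4306461 − 0.0928979) = 2.9200000 − (-0.0473711)/(-0.5235440) = 2.8295185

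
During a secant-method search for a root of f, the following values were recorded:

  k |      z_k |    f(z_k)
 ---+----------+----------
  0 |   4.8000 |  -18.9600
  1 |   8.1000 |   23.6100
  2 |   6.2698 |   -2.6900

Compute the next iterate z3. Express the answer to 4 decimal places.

6.4570

z3 = 6.2698 − (-2.6900)·(6.2698 − 8.1000) / (-2.6900 − 23.6100)
   = 6.2698 − (4.923238)/(-26.300000) = 6.456995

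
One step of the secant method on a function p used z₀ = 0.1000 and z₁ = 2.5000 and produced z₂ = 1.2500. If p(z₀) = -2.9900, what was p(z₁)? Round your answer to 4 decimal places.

The secant line through (0.1000, -2.9900) and (2.5000, p(z₁)) crosses zero at z₂ = 1.2500.
So (0.1000, -2.9900), (2.5000, p(z₁)), (1.2500, 0) are collinear:
p(z₁) = -2.9900 · (2.5000 − 1.2500) / (0.1000 − 1.2500) = -2.9900 · (1.250000)/(-1.150000) = 3.250000

3.2500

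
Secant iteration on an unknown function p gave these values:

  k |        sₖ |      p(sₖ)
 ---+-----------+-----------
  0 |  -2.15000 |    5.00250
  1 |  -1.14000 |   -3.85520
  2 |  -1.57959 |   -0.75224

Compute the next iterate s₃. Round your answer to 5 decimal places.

-1.68616

s₃ = -1.57959 − (-0.75224)·(-1.57959 − (-1.14000)) / (-0.75224 − (-3.85520))
   = -1.57959 − (0.3306772)/(3.1029600) = -1.6861583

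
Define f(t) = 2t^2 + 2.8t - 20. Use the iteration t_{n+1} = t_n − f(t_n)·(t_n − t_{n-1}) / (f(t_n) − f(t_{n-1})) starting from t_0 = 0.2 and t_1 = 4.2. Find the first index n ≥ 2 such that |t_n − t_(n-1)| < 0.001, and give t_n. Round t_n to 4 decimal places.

f(0.2) = -19.360000, f(4.2) = 27.040000
t_2 = 4.200000 − 27.040000·(4.000000)/(46.400000) = 1.868966;  |Δ| = 2.331034
f(1.868966) = -7.780832
t_3 = 1.868966 − (-7.780832)·(-2.331034)/(-34.820832) = 2.389843;  |Δ| = 0.520878
f(2.389843) = -1.885740
t_4 = 2.389843 − (-1.885740)·(0.520878)/(5.895092) = 2.556463;  |Δ| = 0.166620
f(2.556463) = 0.229101
t_5 = 2.556463 − 0.229101·(0.166620)/(2.114842) = 2.538413;  |Δ| = 0.018050
f(2.538413) = -0.005363
t_6 = 2.538413 − (-0.005363)·(-0.018050)/(-0.234465) = 2.538826;  |Δ| = 0.000413
|t_6 − t_5| = 0.000413 < 0.001

n = 6, t_n = 2.5388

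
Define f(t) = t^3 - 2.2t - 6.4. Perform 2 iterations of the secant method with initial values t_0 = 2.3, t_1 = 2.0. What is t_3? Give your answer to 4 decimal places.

2.2479

f(2.3) = 0.707000, f(2.0) = -2.800000
t_2 = 2.000000 − (-2.800000)·(2.000000 − 2.300000) / (-2.800000 − 0.707000) = 2.000000 − (0.840000)/(-3.507000) = 2.239521
f(2.239521) = -0.094731
t_3 = 2.239521 − (-0.094731)·(2.239521 − 2.000000) / (-0.094731 − (-2.800000)) = 2.239521 − (-0.022690)/(2.705269) = 2.247908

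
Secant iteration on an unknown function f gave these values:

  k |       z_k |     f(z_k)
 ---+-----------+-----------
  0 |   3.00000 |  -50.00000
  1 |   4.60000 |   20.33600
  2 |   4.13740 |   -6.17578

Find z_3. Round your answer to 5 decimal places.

z_3 = 4.13740 − (-6.17578)·(4.13740 − 4.60000) / (-6.17578 − 20.33600)
   = 4.13740 − (2.8569158)/(-26.5117800) = 4.2451602

4.24516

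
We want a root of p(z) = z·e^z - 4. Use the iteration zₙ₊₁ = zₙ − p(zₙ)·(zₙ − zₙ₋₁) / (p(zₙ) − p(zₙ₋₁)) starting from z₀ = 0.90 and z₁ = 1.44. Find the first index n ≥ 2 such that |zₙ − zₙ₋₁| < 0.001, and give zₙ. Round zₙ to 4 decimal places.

p(0.90) = -1.786357, p(1.44) = 2.077802
z₂ = 1.440000 − 2.077802·(0.540000)/(3.864159) = 1.149636;  |Δ| = 0.290364
p(1.149636) = -0.370550
z₃ = 1.149636 − (-0.370550)·(-0.290364)/(-2.448352) = 1.193582;  |Δ| = 0.043946
p(1.193582) = -0.062524
z₄ = 1.193582 − (-0.062524)·(0.043946)/(0.308026) = 1.202502;  |Δ| = 0.008920
p(1.202502) = 0.002447
z₅ = 1.202502 − 0.002447·(0.008920)/(0.064970) = 1.202166;  |Δ| = 0.000336
|z₅ − z₄| = 0.000336 < 0.001

n = 5, zₙ = 1.2022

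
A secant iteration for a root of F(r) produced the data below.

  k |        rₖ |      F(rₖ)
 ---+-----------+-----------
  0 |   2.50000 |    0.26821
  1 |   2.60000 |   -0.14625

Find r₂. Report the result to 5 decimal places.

r₂ = 2.60000 − (-0.14625)·(2.60000 − 2.50000) / (-0.14625 − 0.26821)
   = 2.60000 − (-0.0146250)/(-0.4144600) = 2.5647131

2.56471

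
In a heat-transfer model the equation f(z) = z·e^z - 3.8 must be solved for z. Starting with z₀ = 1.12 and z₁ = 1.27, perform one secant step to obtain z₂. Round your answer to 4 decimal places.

f(1.12) = -0.367363, f(1.27) = 0.722283
z₂ = 1.270000 − 0.722283·(1.270000 − 1.120000) / (0.722283 − (-0.367363)) = 1.270000 − (0.108342)/(1.089646) = 1.170571

1.1706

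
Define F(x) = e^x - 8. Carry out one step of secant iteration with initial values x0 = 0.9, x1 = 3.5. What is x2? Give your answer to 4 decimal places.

1.3699

F(0.9) = -5.540397, F(3.5) = 25.115452
x2 = 3.500000 − 25.115452·(3.500000 − 0.900000) / (25.115452 − (-5.540397)) = 3.500000 − (65.300175)/(30.655849) = 1.369895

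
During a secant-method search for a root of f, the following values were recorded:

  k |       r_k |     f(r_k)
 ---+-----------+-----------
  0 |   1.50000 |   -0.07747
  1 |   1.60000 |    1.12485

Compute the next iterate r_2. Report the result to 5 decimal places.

r_2 = 1.60000 − 1.12485·(1.60000 − 1.50000) / (1.12485 − (-0.07747))
   = 1.60000 − (0.1124850)/(1.2023200) = 1.5064434

1.50644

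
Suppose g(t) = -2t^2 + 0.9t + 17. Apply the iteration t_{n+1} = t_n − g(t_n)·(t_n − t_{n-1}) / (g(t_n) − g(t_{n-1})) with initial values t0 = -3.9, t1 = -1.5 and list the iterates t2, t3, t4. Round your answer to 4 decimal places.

g(-3.9) = -16.930000, g(-1.5) = 11.150000
t2 = -1.500000 − 11.150000·(-1.500000 − (-3.900000)) / (11.150000 − (-16.930000)) = -1.500000 − (26.760000)/(28.080000) = -2.452991
g(-2.452991) = 2.757974
t3 = -2.452991 − 2.757974·(-2.452991 − (-1.500000)) / (2.757974 − 11.150000) = -2.452991 − (-2.628325)/(-8.392026) = -2.766185
g(-2.766185) = -0.793121
t4 = -2.766185 − (-0.793121)·(-2.766185 − (-2.452991)) / (-0.793121 − 2.757974) = -2.766185 − (0.248400)/(-3.551094) = -2.696234

-2.4530, -2.7662, -2.6962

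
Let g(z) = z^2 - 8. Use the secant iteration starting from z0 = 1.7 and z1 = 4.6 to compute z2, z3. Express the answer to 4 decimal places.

g(1.7) = -5.110000, g(4.6) = 13.160000
z2 = 4.600000 − 13.160000·(4.600000 − 1.700000) / (13.160000 − (-5.110000)) = 4.600000 − (38.164000)/(18.270000) = 2.511111
g(2.511111) = -1.694321
z3 = 2.511111 − (-1.694321)·(2.511111 − 4.600000) / (-1.694321 − 13.160000) = 2.511111 − (3.539248)/(-14.854321) = 2.749375

2.5111, 2.7494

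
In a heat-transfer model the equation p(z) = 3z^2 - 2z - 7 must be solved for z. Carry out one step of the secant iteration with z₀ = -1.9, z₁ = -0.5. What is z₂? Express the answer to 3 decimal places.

-1.071

p(-1.9) = 7.63000, p(-0.5) = -5.25000
z₂ = -0.50000 − (-5.25000)·(-0.50000 − (-1.90000)) / (-5.25000 − 7.63000) = -0.50000 − (-7.35000)/(-12.88000) = -1.07065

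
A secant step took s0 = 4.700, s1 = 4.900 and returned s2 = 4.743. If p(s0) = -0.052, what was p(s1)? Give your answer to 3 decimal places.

0.190

The secant line through (4.700, -0.052) and (4.900, p(s1)) crosses zero at s2 = 4.743.
So (4.700, -0.052), (4.900, p(s1)), (4.743, 0) are collinear:
p(s1) = -0.052 · (4.900 − 4.743) / (4.700 − 4.743) = -0.052 · (0.15700)/(-0.04300) = 0.18986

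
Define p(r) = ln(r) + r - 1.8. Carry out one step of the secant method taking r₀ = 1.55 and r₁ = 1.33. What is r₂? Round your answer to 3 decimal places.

1.439

p(1.55) = 0.18825, p(1.33) = -0.18482
r₂ = 1.33000 − (-0.18482)·(1.33000 − 1.55000) / (-0.18482 − 0.18825) = 1.33000 − (0.04066)/(-0.37308) = 1.43899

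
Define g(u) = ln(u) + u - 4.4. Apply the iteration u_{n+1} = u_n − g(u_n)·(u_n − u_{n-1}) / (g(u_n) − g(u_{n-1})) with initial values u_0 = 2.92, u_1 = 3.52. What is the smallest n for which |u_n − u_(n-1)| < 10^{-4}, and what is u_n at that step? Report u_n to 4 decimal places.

n = 4, u_n = 3.2281

g(2.92) = -0.408416, g(3.52) = 0.378461
u_2 = 3.520000 − 0.378461·(0.600000)/(0.786877) = 3.231421;  |Δ| = 0.288579
g(3.231421) = 0.004342
u_3 = 3.231421 − 0.004342·(-0.288579)/(-0.374119) = 3.228071;  |Δ| = 0.003350
g(3.228071) = -0.000044
u_4 = 3.228071 − (-0.000044)·(-0.003350)/(-0.004387) = 3.228105;  |Δ| = 0.000034
|u_4 − u_3| = 0.000034 < 10^{-4}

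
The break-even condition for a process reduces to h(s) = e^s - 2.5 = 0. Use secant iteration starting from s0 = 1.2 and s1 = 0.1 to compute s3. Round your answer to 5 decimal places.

h(1.2) = 0.8201169, h(0.1) = -1.3948291
s2 = 0.1000000 − (-1.3948291)·(0.1000000 − 1.2000000) / (-1.3948291 − 0.8201169) = 0.1000000 − (1.5343120)/(-2.2149460) = 0.7927085
h(0.7927085) = -0.2906275
s3 = 0.7927085 − (-0.2906275)·(0.7927085 − 0.1000000) / (-0.2906275 − (-1.3948291)) = 0.7927085 − (-0.2013202)/(1.1042016) = 0.9750305

0.97503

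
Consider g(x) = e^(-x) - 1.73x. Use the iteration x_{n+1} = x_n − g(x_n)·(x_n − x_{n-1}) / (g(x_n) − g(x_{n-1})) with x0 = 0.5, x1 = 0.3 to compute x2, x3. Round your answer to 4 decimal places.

0.3924, 0.3910

g(0.5) = -0.258469, g(0.3) = 0.221818
x2 = 0.300000 − 0.221818·(0.300000 − 0.500000) / (0.221818 − (-0.258469)) = 0.300000 − (-0.044364)/(0.480288) = 0.392369
g(0.392369) = -0.003343
x3 = 0.392369 − (-0.003343)·(0.392369 − 0.300000) / (-0.003343 − 0.221818) = 0.392369 − (-0.000309)/(-0.225162) = 0.390997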